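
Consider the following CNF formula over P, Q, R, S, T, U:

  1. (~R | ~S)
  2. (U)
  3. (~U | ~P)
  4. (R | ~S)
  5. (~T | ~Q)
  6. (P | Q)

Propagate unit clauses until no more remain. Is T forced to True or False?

False

Unit clause (U) sets U = True.
(~P | ~U): since U = True, the clause reduces to (~P). P = False.
(P | Q) with P = False leaves only Q, so Q = True.
(~T | ~Q): since Q = True, the clause reduces to (~T). T = False.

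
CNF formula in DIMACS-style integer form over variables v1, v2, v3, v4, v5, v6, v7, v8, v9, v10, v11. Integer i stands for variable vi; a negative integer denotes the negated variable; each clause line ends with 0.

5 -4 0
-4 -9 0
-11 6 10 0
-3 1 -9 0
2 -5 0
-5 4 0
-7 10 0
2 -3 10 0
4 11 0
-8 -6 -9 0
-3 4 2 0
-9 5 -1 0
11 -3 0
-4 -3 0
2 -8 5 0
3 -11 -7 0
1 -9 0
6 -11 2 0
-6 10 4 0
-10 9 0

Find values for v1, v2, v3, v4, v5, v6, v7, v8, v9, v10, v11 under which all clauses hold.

v1=T, v2=T, v3=F, v4=T, v5=T, v6=F, v7=F, v8=F, v9=F, v10=F, v11=F

Pure literal: v2 appears only positively; assign v2 = True.
v7 occurs only negated in the remaining clauses — set v7 = False.
Try v1 = True.
Branch on v3: take v3 = False.
For the remaining variables, v4 = True, v5 = True, v6 = False, v8 = False, v9 = False, v10 = False, v11 = False works.
Every clause has at least one true literal under this assignment.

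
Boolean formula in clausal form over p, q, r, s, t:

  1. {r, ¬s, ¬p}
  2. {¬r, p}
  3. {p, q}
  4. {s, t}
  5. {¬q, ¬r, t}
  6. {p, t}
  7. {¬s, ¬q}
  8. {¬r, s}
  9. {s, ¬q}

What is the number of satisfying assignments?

3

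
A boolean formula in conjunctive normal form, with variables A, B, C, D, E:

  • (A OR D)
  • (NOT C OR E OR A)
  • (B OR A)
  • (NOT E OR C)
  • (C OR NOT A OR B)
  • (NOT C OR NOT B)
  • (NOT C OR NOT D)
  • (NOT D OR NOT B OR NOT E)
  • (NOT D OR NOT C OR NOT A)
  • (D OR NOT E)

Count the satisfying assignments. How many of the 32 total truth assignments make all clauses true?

4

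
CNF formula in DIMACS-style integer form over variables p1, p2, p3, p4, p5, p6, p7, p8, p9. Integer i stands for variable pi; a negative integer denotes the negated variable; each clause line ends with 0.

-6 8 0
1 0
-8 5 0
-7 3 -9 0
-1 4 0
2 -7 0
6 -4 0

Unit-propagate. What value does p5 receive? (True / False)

True

(p1) stands alone — p1 = True.
From (p4 || !p1) and p1 = True: p4 = True.
(!p4 || p6) with p4 = True leaves only p6, so p6 = True.
From (!p6 || p8) and p6 = True: p8 = True.
In (p5 || !p8), !p8 is now false; p5 must hold, so p5 = True.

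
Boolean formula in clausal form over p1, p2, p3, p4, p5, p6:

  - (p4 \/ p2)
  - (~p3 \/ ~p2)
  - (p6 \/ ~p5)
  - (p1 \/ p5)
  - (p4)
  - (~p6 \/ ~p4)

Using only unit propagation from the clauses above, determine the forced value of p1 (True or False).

True

(p4) stands alone — p4 = True.
(~p4 \/ ~p6) with p4 = True leaves only ~p6, so p6 = False.
From (~p5 \/ p6) and p6 = False: p5 = False.
(p5 \/ p1) with p5 = False leaves only p1, so p1 = True.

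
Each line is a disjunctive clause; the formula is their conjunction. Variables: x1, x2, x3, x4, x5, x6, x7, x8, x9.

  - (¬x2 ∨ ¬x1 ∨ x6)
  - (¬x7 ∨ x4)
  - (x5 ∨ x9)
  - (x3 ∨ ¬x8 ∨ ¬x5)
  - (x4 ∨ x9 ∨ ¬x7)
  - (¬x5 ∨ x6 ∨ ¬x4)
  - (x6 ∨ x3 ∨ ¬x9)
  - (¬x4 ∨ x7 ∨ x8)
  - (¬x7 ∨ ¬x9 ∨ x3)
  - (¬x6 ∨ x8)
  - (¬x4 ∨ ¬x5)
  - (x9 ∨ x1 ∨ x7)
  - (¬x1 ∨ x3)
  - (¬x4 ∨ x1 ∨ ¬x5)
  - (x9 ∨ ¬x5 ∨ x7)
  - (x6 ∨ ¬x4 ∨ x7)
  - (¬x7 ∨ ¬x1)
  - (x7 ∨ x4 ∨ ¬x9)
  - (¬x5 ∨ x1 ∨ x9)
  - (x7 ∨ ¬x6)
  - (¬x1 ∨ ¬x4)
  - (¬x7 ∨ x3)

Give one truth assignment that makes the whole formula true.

x2 occurs only negated in the remaining clauses — set x2 = False.
x3 occurs only positively in the remaining clauses — set x3 = True.
Try x1 = False.
Branch on x4: take x4 = True.
  then x5 is forced to False.
  then x9 is forced to True.
Try x6 = False.
  then x7 is forced to True.
x8 is now unconstrained; take x8 = True.
Check each clause:
  1. (¬x1 ∨ ¬x2 ∨ x6) — ¬x2 is true.
  2. (¬x7 ∨ x4) — x4 is true.
  3. (x5 ∨ x9) — x9 is true.
  4. (x3 ∨ ¬x5 ∨ ¬x8) — x3 is true.
  5. (x4 ∨ ¬x7 ∨ x9) — x9 is true.
  6. (x6 ∨ ¬x5 ∨ ¬x4) — ¬x5 is true.
  7. (x6 ∨ x3 ∨ ¬x9) — x3 is true.
  8. (x7 ∨ ¬x4 ∨ x8) — x8 is true.
  9. (¬x9 ∨ x3 ∨ ¬x7) — x3 is true.
  10. (¬x6 ∨ x8) — x8 is true.
  11. (¬x5 ∨ ¬x4) — ¬x5 is true.
  12. (x7 ∨ x1 ∨ x9) — x9 is true.
  13. (x3 ∨ ¬x1) — x3 is true.
  14. (¬x4 ∨ ¬x5 ∨ x1) — ¬x5 is true.
  15. (x9 ∨ ¬x5 ∨ x7) — x9 is true.
  16. (x6 ∨ x7 ∨ ¬x4) — x7 is true.
  17. (¬x7 ∨ ¬x1) — ¬x1 is true.
  18. (x7 ∨ ¬x9 ∨ x4) — x4 is true.
  19. (x9 ∨ x1 ∨ ¬x5) — ¬x5 is true.
  20. (¬x6 ∨ x7) — ¬x6 is true.
  21. (¬x1 ∨ ¬x4) — ¬x1 is true.
  22. (¬x7 ∨ x3) — x3 is true.

x1 = 0  x2 = 0  x3 = 1  x4 = 1  x5 = 0  x6 = 0  x7 = 1  x8 = 1  x9 = 1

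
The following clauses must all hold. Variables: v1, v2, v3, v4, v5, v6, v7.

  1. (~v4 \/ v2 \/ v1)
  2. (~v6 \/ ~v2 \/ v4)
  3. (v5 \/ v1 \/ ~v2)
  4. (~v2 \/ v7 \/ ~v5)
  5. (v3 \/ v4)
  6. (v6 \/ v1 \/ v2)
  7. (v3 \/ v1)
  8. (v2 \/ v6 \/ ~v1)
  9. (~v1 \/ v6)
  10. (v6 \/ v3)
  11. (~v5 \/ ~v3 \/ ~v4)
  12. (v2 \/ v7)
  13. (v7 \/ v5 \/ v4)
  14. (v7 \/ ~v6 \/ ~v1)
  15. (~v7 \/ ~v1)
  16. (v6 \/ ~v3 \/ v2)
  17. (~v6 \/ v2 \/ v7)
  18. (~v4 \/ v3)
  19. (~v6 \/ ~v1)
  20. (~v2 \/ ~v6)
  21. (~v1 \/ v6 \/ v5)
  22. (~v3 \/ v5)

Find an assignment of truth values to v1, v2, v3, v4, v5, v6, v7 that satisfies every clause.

v1 = F, v2 = F, v3 = T, v4 = F, v5 = T, v6 = T, v7 = T

Check each clause:
  1. (v1 \/ v2 \/ ~v4) — ~v4 is true.
  2. (v4 \/ ~v6 \/ ~v2) — ~v2 is true.
  3. (v1 \/ ~v2 \/ v5) — v5 is true.
  4. (v7 \/ ~v2 \/ ~v5) — ~v2 is true.
  5. (v3 \/ v4) — v3 is true.
  6. (v6 \/ v2 \/ v1) — v6 is true.
  7. (v1 \/ v3) — v3 is true.
  8. (v2 \/ v6 \/ ~v1) — v6 is true.
  9. (~v1 \/ v6) — ~v1 is true.
  10. (v6 \/ v3) — v3 is true.
  11. (~v4 \/ ~v5 \/ ~v3) — ~v4 is true.
  12. (v7 \/ v2) — v7 is true.
  13. (v7 \/ v5 \/ v4) — v5 is true.
  14. (~v6 \/ ~v1 \/ v7) — ~v1 is true.
  15. (~v7 \/ ~v1) — ~v1 is true.
  16. (v2 \/ ~v3 \/ v6) — v6 is true.
  17. (~v6 \/ v7 \/ v2) — v7 is true.
  18. (v3 \/ ~v4) — v3 is true.
  19. (~v1 \/ ~v6) — ~v1 is true.
  20. (~v6 \/ ~v2) — ~v2 is true.
  21. (v6 \/ ~v1 \/ v5) — v5 is true.
  22. (v5 \/ ~v3) — v5 is true.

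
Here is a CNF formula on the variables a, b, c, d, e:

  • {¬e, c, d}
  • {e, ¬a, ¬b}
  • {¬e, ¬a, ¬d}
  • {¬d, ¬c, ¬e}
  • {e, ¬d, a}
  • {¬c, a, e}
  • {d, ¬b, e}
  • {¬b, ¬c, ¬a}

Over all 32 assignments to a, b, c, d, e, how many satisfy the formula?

Case analysis on e and a:
  e=T, a=T: remaining (b,c,d) ∈ {(F,T,F)} — 1.
  e=T, a=F: remaining (b,c,d) ∈ {(F,F,T); (F,T,F); (T,F,T); (T,T,F)} — 4.
  e=F, a=T: remaining (b,c,d) ∈ {(F,F,F); (F,F,T); (F,T,F); (F,T,T)} — 4.
  e=F, a=F: remaining (b,c,d) ∈ {(F,F,F)} — 1.
Total: 1 + 4 + 4 + 1 = 10.

10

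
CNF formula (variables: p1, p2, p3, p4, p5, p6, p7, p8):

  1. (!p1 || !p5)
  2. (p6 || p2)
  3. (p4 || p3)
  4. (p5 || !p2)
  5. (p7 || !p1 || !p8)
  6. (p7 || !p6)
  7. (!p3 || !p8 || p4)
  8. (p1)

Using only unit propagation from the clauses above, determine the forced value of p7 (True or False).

True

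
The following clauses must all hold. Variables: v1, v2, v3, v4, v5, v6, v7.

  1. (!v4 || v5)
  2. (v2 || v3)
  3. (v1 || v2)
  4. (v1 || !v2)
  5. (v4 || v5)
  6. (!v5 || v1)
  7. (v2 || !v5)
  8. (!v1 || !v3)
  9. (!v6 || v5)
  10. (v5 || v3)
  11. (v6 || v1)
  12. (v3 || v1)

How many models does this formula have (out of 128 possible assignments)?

8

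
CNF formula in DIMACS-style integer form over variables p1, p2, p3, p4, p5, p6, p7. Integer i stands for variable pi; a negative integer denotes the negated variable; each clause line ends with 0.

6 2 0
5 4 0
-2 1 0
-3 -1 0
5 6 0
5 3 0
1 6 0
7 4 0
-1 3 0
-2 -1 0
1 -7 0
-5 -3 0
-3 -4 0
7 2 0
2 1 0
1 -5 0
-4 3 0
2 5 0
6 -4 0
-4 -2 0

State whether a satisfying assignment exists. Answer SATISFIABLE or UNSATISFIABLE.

UNSATISFIABLE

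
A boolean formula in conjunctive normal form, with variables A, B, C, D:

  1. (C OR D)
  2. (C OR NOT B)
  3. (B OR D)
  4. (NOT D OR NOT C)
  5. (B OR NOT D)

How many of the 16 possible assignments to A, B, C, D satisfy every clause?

2

Satisfying assignments:
  A=F B=T C=T D=F
  A=T B=T C=T D=F
That's 2 in total.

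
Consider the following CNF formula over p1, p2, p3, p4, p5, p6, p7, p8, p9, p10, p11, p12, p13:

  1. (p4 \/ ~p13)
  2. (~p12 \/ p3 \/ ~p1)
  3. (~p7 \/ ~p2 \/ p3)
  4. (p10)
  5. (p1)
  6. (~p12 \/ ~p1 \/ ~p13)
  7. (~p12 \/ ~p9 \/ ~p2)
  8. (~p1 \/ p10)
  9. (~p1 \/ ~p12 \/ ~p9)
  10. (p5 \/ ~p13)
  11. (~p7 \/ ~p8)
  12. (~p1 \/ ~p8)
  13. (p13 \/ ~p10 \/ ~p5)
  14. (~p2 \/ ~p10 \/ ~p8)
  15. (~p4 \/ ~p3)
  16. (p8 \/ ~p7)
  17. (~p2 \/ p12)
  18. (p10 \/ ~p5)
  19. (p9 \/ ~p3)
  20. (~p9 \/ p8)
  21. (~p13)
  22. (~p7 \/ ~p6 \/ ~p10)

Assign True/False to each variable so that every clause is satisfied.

p1=1, p2=0, p3=0, p4=0, p5=0, p6=0, p7=0, p8=0, p9=0, p10=1, p11=1, p12=0, p13=0

(p10) is a unit clause, so p10 = True.
Unit propagation: (p1) forces p1 = True.
Unit propagation: (~p8) forces p8 = False.
Unit propagation: (~p7) forces p7 = False.
The clause (~p9) is unit: p9 must be False.
The clause (~p3) is unit: p3 must be False.
The clause (~p12) is unit: p12 must be False.
The clause (~p2) is unit: p2 must be False.
The clause (~p13) is unit: p13 must be False.
(~p5) is a unit clause, so p5 = False.
p4, p6, p11 are now unconstrained; take p4 = False, p6 = False, p11 = True.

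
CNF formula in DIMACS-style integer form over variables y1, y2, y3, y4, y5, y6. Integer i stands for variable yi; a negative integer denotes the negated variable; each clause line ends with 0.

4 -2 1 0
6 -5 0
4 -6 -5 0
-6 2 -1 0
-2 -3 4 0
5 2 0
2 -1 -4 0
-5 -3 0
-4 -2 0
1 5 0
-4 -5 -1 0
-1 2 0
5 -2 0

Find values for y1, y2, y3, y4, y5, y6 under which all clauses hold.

y1=0  y2=0  y3=0  y4=1  y5=1  y6=1

Check each clause:
  1. (~y2 \/ y4 \/ y1) — y4 is true.
  2. (y6 \/ ~y5) — y6 is true.
  3. (~y6 \/ y4 \/ ~y5) — y4 is true.
  4. (y2 \/ ~y1 \/ ~y6) — ~y1 is true.
  5. (~y3 \/ y4 \/ ~y2) — y4 is true.
  6. (y2 \/ y5) — y5 is true.
  7. (y2 \/ ~y1 \/ ~y4) — ~y1 is true.
  8. (~y3 \/ ~y5) — ~y3 is true.
  9. (~y2 \/ ~y4) — ~y2 is true.
  10. (y5 \/ y1) — y5 is true.
  11. (~y1 \/ ~y5 \/ ~y4) — ~y1 is true.
  12. (y2 \/ ~y1) — ~y1 is true.
  13. (~y2 \/ y5) — y5 is true.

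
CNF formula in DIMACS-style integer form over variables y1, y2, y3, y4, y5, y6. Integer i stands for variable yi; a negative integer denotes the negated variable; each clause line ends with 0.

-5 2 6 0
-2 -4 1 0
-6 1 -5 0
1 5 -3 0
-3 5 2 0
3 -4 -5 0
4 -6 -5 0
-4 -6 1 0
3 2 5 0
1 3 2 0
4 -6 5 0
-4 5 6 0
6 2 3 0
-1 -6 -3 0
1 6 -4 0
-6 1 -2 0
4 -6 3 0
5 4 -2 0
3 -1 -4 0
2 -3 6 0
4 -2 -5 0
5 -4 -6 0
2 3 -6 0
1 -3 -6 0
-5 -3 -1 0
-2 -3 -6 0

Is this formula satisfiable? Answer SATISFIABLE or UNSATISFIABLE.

UNSATISFIABLE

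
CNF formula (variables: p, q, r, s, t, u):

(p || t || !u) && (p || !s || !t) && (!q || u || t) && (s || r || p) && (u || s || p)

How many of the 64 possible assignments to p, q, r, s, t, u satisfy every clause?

32

Case analysis on p and s:
  p=1, s=1: r free; 7 ways for (q,t,u) × 2^1 = 14.
  p=1, s=0: r free; 7 ways for (q,t,u) × 2^1 = 14.
  p=0, s=1: remaining (q,r,t,u) ∈ {(0,0,0,0); (0,1,0,0)} — 2.
  p=0, s=0: remaining (q,r,t,u) ∈ {(0,1,1,1); (1,1,1,1)} — 2.
Total: 14 + 14 + 2 + 2 = 32.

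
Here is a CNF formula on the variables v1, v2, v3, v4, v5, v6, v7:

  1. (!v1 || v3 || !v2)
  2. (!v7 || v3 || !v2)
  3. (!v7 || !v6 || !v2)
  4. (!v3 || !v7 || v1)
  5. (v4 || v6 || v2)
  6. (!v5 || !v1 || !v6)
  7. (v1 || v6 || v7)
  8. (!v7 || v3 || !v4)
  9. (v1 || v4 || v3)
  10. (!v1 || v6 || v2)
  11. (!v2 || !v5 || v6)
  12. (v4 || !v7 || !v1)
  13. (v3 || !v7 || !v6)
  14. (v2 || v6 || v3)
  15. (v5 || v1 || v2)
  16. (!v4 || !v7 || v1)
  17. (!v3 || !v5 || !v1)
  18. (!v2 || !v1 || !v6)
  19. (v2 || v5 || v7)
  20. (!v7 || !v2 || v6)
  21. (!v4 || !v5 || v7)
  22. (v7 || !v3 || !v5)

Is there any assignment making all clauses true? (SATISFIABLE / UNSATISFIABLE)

SATISFIABLE

Try v1 = False.
Set v2 = True and propagate.
Try v3 = True.
  then v7 is forced to False.
  then v6 is forced to True.
  then v5 is forced to False.
v4 is now unconstrained; take v4 = True.
Every clause has at least one true literal under this assignment.
So v1=F  v2=T  v3=T  v4=T  v5=F  v6=T  v7=F is a satisfying assignment.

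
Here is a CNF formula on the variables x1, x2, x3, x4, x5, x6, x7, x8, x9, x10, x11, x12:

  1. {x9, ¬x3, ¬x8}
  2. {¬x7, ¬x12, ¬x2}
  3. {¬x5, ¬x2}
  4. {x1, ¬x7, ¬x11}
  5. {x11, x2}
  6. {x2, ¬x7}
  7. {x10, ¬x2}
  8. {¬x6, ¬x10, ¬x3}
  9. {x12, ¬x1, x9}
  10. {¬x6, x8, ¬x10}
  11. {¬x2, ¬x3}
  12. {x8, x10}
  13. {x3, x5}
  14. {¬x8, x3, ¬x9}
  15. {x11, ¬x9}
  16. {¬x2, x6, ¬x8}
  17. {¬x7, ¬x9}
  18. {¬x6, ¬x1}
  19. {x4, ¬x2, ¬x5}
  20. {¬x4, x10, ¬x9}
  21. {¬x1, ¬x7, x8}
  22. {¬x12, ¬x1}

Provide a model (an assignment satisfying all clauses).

x1=False  x2=False  x3=True  x4=False  x5=False  x6=False  x7=False  x8=False  x9=True  x10=True  x11=True  x12=False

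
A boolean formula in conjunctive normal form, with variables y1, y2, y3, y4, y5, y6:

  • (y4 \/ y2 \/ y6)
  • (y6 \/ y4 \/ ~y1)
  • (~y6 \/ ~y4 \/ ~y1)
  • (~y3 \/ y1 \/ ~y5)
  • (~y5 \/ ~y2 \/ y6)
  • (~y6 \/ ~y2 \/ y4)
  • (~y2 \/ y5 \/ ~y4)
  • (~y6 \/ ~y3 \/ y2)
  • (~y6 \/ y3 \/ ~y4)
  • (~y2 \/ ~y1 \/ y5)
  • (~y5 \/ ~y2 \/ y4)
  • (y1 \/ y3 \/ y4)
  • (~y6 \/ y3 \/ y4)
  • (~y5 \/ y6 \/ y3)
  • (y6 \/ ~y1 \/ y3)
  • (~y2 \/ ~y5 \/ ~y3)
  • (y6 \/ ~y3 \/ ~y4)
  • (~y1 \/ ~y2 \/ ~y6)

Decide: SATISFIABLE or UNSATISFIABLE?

SATISFIABLE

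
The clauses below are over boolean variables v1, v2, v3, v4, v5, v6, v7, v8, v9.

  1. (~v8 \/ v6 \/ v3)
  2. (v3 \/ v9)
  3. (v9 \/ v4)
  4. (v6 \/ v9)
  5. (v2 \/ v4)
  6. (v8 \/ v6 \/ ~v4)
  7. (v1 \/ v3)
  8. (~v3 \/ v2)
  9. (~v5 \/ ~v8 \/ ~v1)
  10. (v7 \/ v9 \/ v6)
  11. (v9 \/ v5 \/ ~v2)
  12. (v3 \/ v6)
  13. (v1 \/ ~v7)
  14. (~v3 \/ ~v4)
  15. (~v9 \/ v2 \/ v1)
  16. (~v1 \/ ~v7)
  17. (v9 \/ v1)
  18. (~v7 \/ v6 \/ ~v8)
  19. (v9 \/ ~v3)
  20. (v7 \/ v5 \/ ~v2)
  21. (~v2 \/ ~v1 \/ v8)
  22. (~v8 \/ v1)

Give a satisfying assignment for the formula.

Pure literal: v6 appears only positively; assign v6 = True.
Try v1 = True.
  then v7 is forced to False.
For the remaining variables, v2 = False, v3 = False, v4 = True, v5 = False, v8 = False, v9 = True works.
Every clause has at least one true literal under this assignment.

v1 = T  v2 = F  v3 = F  v4 = T  v5 = F  v6 = T  v7 = F  v8 = F  v9 = T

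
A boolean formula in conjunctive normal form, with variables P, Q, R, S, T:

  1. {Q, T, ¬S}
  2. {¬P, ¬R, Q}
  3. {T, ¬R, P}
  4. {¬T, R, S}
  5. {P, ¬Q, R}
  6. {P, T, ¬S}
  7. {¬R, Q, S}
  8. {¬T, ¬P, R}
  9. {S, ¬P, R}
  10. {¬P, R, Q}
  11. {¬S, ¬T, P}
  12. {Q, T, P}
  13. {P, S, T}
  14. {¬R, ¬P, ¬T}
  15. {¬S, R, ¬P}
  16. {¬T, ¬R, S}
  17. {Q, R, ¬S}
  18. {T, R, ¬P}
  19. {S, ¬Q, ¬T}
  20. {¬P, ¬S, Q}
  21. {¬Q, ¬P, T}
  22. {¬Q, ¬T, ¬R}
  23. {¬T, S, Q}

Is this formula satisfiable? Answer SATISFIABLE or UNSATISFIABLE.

UNSATISFIABLE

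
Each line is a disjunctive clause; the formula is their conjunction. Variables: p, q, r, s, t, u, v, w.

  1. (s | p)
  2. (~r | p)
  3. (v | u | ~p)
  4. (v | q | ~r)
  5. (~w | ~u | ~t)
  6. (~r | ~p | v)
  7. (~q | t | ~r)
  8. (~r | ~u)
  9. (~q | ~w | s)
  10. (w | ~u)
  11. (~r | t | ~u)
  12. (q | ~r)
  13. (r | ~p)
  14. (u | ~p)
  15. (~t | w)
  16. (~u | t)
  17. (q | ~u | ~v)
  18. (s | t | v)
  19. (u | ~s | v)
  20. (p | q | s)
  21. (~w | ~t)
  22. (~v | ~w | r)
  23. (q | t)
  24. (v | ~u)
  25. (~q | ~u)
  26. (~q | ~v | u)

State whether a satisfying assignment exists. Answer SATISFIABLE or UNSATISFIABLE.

u = True:
  propagation gives r=False, w=True, t=False; an empty clause results — contradiction.
u = False:
  propagation gives p=False, s=True, r=False, v=True; an empty clause results — contradiction.
Every branch closes, so no satisfying assignment exists.

UNSATISFIABLE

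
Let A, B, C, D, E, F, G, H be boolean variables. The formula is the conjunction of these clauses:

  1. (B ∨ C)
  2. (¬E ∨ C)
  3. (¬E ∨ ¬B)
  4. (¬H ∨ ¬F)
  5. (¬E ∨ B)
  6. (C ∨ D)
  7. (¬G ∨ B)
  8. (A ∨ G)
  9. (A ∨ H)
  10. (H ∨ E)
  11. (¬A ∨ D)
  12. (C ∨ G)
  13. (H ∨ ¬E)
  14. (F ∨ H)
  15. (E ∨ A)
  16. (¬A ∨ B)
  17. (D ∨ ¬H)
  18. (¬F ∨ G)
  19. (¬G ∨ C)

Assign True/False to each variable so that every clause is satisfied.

A = T  B = T  C = T  D = T  E = F  F = F  G = F  H = T

C occurs only positively in the remaining clauses — set C = True.
Pure literal: D appears only positively; assign D = True.
Try A = True.
  then B is forced to True.
  then E is forced to False.
  then H is forced to True.
  then F is forced to False.
G is now unconstrained; take G = False.
Every clause has at least one true literal under this assignment.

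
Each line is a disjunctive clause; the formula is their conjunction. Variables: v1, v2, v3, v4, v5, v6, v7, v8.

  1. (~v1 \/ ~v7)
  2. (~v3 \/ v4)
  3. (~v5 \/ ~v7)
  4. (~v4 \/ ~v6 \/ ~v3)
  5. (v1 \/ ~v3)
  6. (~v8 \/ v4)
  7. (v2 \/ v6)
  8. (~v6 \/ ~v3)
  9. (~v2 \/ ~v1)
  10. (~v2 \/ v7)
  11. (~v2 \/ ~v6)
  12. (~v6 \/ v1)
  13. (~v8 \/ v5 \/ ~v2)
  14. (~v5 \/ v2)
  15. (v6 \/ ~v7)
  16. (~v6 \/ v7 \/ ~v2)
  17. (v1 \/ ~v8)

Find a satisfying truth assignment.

v3 occurs only negated in the remaining clauses — set v3 = False.
v8 occurs only negated in the remaining clauses — set v8 = False.
Set v1 = True and propagate.
  then v7 is forced to False.
  then v2 is forced to False.
  then v6 is forced to True.
  then v5 is forced to False.
v4 is now unconstrained; take v4 = False.
Every clause has at least one true literal under this assignment.

v1=True  v2=False  v3=False  v4=False  v5=False  v6=True  v7=False  v8=False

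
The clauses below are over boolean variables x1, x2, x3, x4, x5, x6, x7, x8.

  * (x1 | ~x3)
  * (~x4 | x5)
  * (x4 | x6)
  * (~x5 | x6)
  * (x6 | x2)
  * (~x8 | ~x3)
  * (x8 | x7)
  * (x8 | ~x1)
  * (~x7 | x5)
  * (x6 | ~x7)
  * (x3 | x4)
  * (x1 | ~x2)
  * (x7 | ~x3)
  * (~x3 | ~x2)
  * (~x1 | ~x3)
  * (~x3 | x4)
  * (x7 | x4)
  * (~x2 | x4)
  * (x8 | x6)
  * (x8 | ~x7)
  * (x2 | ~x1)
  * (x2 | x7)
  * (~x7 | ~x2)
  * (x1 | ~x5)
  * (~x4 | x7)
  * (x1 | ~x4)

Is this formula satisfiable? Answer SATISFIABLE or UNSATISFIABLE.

UNSATISFIABLE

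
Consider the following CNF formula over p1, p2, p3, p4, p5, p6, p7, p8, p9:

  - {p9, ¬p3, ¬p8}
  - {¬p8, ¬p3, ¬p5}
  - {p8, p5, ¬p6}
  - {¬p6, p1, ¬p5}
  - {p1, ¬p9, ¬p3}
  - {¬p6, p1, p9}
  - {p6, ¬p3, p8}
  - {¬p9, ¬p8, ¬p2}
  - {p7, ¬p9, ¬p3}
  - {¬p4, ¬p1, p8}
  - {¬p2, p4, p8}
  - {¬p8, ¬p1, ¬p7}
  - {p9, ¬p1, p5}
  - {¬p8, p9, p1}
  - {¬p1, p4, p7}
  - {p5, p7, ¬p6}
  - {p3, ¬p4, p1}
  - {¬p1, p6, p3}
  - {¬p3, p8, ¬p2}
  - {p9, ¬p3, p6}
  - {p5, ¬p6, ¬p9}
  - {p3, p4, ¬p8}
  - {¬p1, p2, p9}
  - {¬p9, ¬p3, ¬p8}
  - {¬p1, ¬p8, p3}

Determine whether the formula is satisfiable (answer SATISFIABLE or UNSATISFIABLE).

Branch on p1: take p1 = True.
Branch on p2: take p2 = False.
  then p9 is forced to True.
Set p3 = False and propagate.
  then p6 is forced to True.
  then p5 is forced to True.
  then p8 is forced to False.
  then p4 is forced to False.
  then p7 is forced to True.
So p1=True, p2=False, p3=False, p4=False, p5=True, p6=True, p7=True, p8=False, p9=True is a satisfying assignment.

SATISFIABLE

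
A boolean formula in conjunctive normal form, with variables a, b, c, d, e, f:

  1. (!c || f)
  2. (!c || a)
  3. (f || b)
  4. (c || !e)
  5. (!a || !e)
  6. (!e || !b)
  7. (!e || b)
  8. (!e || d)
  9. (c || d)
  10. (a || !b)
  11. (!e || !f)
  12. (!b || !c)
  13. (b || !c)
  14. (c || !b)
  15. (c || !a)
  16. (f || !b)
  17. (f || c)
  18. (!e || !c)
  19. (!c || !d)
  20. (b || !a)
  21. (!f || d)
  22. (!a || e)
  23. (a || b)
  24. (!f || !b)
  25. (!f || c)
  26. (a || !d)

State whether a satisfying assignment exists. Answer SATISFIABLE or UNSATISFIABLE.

UNSATISFIABLE

c = True:
  propagation gives f=True, a=True, e=False; an empty clause results — contradiction.
c = False:
  propagation gives e=False, d=True, b=False, f=True; an empty clause results — contradiction.
Every branch closes, so no satisfying assignment exists.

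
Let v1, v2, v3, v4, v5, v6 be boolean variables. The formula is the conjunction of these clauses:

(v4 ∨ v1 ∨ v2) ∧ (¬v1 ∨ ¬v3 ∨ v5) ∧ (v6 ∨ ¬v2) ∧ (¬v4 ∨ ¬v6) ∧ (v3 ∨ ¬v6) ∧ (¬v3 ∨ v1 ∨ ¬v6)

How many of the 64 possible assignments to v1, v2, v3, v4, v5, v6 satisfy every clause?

12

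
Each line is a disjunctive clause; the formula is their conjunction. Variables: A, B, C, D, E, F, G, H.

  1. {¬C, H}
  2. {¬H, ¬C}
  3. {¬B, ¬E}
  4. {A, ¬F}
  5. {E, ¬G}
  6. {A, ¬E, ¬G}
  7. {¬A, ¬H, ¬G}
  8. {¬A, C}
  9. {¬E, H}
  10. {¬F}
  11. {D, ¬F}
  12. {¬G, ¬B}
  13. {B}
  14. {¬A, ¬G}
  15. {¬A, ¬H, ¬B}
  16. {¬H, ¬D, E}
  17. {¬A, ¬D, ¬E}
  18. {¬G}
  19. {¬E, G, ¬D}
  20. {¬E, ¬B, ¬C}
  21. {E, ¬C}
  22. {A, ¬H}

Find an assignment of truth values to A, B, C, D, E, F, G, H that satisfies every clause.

(¬F) is a unit clause, so F = False.
(B) is a unit clause, so B = True.
Unit propagation: (¬E) forces E = False.
The clause (¬G) is unit: G must be False.
(¬C) is a unit clause, so C = False.
(¬A) is a unit clause, so A = False.
Unit propagation: (¬H) forces H = False.
D is now unconstrained; take D = True.

A = False  B = True  C = False  D = True  E = False  F = False  G = False  H = False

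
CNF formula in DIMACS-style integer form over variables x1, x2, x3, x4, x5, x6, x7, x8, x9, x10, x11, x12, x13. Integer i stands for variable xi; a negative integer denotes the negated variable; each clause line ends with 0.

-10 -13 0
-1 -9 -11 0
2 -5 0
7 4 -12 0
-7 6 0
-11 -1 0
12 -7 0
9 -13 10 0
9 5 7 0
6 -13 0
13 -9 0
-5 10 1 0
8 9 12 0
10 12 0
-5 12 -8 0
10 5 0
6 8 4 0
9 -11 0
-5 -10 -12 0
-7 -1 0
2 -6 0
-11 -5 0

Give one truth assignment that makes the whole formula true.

x1=True  x2=True  x3=False  x4=True  x5=True  x6=False  x7=False  x8=True  x9=False  x10=False  x11=False  x12=True  x13=False

Pure literal: x2 appears only positively; assign x2 = True.
Pure literal: x4 appears only positively; assign x4 = True.
Set x1 = True and propagate.
  then x11 is forced to False.
  then x7 is forced to False.
The remaining clauses are satisfied by x3 = False, x5 = True, x6 = False, x8 = True, x9 = False, x10 = False, x12 = True, x13 = False.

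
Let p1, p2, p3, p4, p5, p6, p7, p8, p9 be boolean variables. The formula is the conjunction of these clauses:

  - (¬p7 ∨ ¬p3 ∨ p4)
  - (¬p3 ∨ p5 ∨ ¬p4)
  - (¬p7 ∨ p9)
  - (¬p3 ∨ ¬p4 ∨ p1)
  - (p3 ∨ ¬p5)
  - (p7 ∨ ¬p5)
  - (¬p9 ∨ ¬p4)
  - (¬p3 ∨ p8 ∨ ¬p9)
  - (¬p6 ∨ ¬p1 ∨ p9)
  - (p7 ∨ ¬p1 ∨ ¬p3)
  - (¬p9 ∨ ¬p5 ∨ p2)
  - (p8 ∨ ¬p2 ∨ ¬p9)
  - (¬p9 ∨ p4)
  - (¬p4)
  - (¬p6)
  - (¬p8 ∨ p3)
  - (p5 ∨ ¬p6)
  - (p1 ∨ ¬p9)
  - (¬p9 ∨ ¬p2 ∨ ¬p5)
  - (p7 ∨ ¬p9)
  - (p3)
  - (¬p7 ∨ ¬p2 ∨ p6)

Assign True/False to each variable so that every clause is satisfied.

p1=False, p2=False, p3=True, p4=False, p5=False, p6=False, p7=False, p8=False, p9=False

Check each clause:
  1. (¬p7 ∨ ¬p3 ∨ p4) — ¬p7 is true.
  2. (¬p4 ∨ p5 ∨ ¬p3) — ¬p4 is true.
  3. (p9 ∨ ¬p7) — ¬p7 is true.
  4. (¬p3 ∨ ¬p4 ∨ p1) — ¬p4 is true.
  5. (¬p5 ∨ p3) — p3 is true.
  6. (¬p5 ∨ p7) — ¬p5 is true.
  7. (¬p4 ∨ ¬p9) — ¬p4 is true.
  8. (¬p9 ∨ p8 ∨ ¬p3) — ¬p9 is true.
  9. (¬p1 ∨ p9 ∨ ¬p6) — ¬p6 is true.
  10. (p7 ∨ ¬p3 ∨ ¬p1) — ¬p1 is true.
  11. (p2 ∨ ¬p5 ∨ ¬p9) — ¬p5 is true.
  12. (¬p2 ∨ p8 ∨ ¬p9) — ¬p2 is true.
  13. (¬p9 ∨ p4) — ¬p9 is true.
  14. (¬p4) — ¬p4 is true.
  15. (¬p6) — ¬p6 is true.
  16. (p3 ∨ ¬p8) — ¬p8 is true.
  17. (¬p6 ∨ p5) — ¬p6 is true.
  18. (p1 ∨ ¬p9) — ¬p9 is true.
  19. (¬p5 ∨ ¬p9 ∨ ¬p2) — ¬p5 is true.
  20. (¬p9 ∨ p7) — ¬p9 is true.
  21. (p3) — p3 is true.
  22. (¬p2 ∨ p6 ∨ ¬p7) — ¬p7 is true.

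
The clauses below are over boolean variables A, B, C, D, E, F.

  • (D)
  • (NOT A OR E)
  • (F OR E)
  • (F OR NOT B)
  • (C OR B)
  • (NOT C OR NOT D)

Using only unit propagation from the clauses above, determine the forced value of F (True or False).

(D) is a unit clause: D = True.
(NOT C OR NOT D) with D = True leaves only NOT C, so C = False.
(B OR C): since C = False, the clause reduces to (B). B = True.
From (NOT B OR F) and B = True: F = True.

True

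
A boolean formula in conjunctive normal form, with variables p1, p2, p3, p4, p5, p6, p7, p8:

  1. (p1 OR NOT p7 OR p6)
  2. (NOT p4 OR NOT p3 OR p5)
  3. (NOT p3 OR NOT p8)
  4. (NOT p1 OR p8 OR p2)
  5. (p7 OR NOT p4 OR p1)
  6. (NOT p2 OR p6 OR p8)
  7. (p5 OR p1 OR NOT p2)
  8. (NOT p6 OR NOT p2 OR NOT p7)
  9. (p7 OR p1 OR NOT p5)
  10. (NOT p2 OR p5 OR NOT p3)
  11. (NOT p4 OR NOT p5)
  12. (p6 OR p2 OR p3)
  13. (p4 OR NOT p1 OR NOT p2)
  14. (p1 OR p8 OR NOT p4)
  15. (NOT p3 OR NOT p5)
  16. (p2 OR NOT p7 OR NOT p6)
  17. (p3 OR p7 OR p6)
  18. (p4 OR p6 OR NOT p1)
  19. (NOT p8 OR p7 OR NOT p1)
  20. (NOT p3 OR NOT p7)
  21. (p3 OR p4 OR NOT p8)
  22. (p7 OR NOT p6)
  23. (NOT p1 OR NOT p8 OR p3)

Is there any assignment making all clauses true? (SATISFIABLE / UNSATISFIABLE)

SATISFIABLE

Set p1 = False and propagate.
Try p2 = False.
Try p3 = True.
  then p8 is forced to False.
  then p4 is forced to False.
  then p5 is forced to False.
  then p7 is forced to False.
  then p6 is forced to False.
So p1 = False  p2 = False  p3 = True  p4 = False  p5 = False  p6 = False  p7 = False  p8 = False is a satisfying assignment.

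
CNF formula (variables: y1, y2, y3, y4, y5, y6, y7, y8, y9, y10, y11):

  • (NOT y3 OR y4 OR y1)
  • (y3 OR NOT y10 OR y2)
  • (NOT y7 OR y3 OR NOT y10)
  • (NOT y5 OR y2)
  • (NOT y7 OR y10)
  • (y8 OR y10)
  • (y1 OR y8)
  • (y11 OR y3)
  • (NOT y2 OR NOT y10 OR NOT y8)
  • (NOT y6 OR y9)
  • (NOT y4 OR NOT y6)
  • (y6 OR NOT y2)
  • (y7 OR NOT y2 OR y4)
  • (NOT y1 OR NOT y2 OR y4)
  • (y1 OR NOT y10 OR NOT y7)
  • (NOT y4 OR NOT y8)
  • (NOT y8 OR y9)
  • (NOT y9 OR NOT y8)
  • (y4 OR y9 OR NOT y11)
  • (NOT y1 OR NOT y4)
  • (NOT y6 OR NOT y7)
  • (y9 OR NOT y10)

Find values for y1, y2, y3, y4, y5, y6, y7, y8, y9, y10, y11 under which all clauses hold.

Pure literal: y5 appears only negated; assign y5 = False.
Try y1 = True.
  then y4 is forced to False.
  then y2 is forced to False.
Branch on y3: take y3 = True.
For the remaining variables, y6 = False, y7 = True, y8 = False, y9 = True, y10 = True, y11 = False works.
Every clause has at least one true literal under this assignment.

y1=T, y2=F, y3=T, y4=F, y5=F, y6=F, y7=T, y8=F, y9=T, y10=T, y11=F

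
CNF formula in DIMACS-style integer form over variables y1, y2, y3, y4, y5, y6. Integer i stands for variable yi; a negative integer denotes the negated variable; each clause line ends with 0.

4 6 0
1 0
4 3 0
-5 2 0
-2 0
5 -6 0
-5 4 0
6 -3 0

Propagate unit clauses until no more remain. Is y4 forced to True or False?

True

(y1) is a unit clause: y1 = True.
(~y2) stands alone — y2 = False.
From (~y5 | y2) and y2 = False: y5 = False.
(~y6 | y5): since y5 = False, the clause reduces to (~y6). y6 = False.
(y4 | y6) with y6 = False leaves only y4, so y4 = True.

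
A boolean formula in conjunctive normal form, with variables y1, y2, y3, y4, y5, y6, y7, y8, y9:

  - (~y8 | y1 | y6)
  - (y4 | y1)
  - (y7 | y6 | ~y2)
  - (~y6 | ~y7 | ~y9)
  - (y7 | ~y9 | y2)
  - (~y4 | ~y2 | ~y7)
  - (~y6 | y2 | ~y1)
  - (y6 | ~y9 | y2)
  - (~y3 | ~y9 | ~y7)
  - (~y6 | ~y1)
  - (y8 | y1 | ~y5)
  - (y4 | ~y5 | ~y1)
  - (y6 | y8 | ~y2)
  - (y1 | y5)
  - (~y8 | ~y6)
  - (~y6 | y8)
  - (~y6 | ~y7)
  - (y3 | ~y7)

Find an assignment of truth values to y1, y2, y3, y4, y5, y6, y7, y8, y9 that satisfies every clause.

y1=T, y2=F, y3=T, y4=T, y5=F, y6=F, y7=F, y8=F, y9=F

y9 occurs only negated in the remaining clauses — set y9 = False.
Branch on y1: take y1 = True.
  then y6 is forced to False.
Set y2 = False and propagate.
Set y3 = True and propagate.
The remaining clauses are satisfied by y4 = True, y5 = False, y7 = False, y8 = False.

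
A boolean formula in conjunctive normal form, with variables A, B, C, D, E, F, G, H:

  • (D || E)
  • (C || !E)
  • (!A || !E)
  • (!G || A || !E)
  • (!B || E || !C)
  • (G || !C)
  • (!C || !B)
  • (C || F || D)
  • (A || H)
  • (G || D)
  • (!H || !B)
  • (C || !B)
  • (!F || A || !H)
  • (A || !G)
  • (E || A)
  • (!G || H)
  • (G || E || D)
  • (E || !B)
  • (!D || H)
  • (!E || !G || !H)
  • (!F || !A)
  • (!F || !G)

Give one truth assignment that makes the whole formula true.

B occurs only negated in the remaining clauses — set B = False.
Set A = True and propagate.
  then E is forced to False.
  then D is forced to True.
  then H is forced to True.
  then F is forced to False.
For the remaining variables, C = False, G = False works.

A=True, B=False, C=False, D=True, E=False, F=False, G=False, H=True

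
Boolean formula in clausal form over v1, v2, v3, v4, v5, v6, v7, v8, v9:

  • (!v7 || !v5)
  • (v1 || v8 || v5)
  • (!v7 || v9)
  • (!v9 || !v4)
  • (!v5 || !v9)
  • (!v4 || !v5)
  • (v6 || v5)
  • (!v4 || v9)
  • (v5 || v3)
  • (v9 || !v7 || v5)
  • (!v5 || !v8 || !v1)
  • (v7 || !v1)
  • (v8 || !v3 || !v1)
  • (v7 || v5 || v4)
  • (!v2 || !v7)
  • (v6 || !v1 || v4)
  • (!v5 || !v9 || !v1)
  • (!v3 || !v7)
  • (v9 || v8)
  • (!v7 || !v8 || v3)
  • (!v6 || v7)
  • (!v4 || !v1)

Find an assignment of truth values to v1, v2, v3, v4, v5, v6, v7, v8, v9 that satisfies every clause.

v1=False, v2=True, v3=True, v4=False, v5=True, v6=False, v7=False, v8=True, v9=False

Check each clause:
  1. (!v7 || !v5) — !v7 is true.
  2. (v8 || v1 || v5) — v8 is true.
  3. (!v7 || v9) — !v7 is true.
  4. (!v9 || !v4) — !v4 is true.
  5. (!v5 || !v9) — !v9 is true.
  6. (!v4 || !v5) — !v4 is true.
  7. (v5 || v6) — v5 is true.
  8. (!v4 || v9) — !v4 is true.
  9. (v3 || v5) — v3 is true.
  10. (v9 || !v7 || v5) — v5 is true.
  11. (!v5 || !v8 || !v1) — !v1 is true.
  12. (!v1 || v7) — !v1 is true.
  13. (!v3 || !v1 || v8) — v8 is true.
  14. (v7 || v4 || v5) — v5 is true.
  15. (!v2 || !v7) — !v7 is true.
  16. (v6 || !v1 || v4) — !v1 is true.
  17. (!v9 || !v1 || !v5) — !v1 is true.
  18. (!v7 || !v3) — !v7 is true.
  19. (v9 || v8) — v8 is true.
  20. (v3 || !v7 || !v8) — !v7 is true.
  21. (!v6 || v7) — !v6 is true.
  22. (!v4 || !v1) — !v4 is true.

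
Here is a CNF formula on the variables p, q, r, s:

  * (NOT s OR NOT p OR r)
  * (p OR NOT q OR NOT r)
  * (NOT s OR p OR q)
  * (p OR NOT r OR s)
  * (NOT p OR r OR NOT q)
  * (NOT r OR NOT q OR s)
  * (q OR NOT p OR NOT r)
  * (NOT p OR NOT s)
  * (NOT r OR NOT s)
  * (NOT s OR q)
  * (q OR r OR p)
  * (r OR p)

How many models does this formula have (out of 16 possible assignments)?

Satisfying assignments:
  p=1 q=0 r=0 s=0
Count: 1.

1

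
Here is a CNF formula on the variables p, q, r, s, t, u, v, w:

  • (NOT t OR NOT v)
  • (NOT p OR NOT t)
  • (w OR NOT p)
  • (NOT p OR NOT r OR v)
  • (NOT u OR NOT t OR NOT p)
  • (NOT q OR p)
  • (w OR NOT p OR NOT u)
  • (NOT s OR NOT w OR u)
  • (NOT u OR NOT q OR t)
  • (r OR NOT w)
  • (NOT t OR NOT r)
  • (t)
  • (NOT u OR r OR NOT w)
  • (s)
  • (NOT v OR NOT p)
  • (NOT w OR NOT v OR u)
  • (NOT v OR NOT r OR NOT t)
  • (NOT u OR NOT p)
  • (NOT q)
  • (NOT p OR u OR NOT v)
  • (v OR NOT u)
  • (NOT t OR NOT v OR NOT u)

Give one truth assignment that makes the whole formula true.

The clause (t) is unit: t must be True.
(NOT v) is a unit clause, so v = False.
Unit propagation: (NOT p) forces p = False.
Unit propagation: (NOT q) forces q = False.
The clause (NOT r) is unit: r must be False.
(NOT w) is a unit clause, so w = False.
(s) is a unit clause, so s = True.
(NOT u) is a unit clause, so u = False.
Check each clause:
  1. (NOT t OR NOT v) — NOT v is true.
  2. (NOT t OR NOT p) — NOT p is true.
  3. (w OR NOT p) — NOT p is true.
  4. (NOT p OR NOT r OR v) — NOT r is true.
  5. (NOT t OR NOT u OR NOT p) — NOT u is true.
  6. (NOT q OR p) — NOT q is true.
  7. (NOT u OR NOT p OR w) — NOT u is true.
  8. (NOT w OR NOT s OR u) — NOT w is true.
  9. (t OR NOT q OR NOT u) — NOT u is true.
  10. (NOT w OR r) — NOT w is true.
  11. (NOT r OR NOT t) — NOT r is true.
  12. (t) — t is true.
  13. (NOT w OR r OR NOT u) — NOT w is true.
  14. (s) — s is true.
  15. (NOT v OR NOT p) — NOT v is true.
  16. (NOT w OR u OR NOT v) — NOT w is true.
  17. (NOT t OR NOT v OR NOT r) — NOT v is true.
  18. (NOT p OR NOT u) — NOT u is true.
  19. (NOT q) — NOT q is true.
  20. (NOT p OR u OR NOT v) — NOT v is true.
  21. (NOT u OR v) — NOT u is true.
  22. (NOT t OR NOT u OR NOT v) — NOT v is true.

p=0, q=0, r=0, s=1, t=1, u=0, v=0, w=0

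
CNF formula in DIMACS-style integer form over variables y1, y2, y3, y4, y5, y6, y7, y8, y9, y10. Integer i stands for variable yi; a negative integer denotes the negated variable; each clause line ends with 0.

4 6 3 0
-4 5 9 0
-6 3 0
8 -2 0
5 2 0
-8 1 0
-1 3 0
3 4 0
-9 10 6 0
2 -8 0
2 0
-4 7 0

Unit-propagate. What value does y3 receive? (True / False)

True

Unit clause (y2) sets y2 = True.
(y8 || !y2) with y2 = True leaves only y8, so y8 = True.
(y1 || !y8): since y8 = True, the clause reduces to (y1). y1 = True.
(!y1 || y3) with y1 = True leaves only y3, so y3 = True.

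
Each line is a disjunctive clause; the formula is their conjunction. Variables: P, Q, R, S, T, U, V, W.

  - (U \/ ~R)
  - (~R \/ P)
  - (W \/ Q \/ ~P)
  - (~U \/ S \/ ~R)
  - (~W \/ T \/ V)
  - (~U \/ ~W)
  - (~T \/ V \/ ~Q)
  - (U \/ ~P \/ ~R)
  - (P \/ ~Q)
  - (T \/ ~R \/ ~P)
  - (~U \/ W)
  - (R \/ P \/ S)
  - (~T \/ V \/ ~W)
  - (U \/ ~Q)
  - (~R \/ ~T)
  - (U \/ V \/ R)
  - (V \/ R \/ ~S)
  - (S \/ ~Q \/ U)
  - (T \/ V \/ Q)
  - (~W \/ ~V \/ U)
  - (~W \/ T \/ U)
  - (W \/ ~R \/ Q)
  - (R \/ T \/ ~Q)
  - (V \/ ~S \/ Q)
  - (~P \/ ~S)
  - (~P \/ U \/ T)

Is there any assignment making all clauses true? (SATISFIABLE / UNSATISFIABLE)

Set P = False and propagate.
  then R is forced to False.
  then Q is forced to False.
  then S is forced to True.
  then V is forced to True.
Set T = False and propagate.
Try U = False.
  then W is forced to False.
So P=F, Q=F, R=F, S=T, T=F, U=F, V=T, W=F is a satisfying assignment.

SATISFIABLE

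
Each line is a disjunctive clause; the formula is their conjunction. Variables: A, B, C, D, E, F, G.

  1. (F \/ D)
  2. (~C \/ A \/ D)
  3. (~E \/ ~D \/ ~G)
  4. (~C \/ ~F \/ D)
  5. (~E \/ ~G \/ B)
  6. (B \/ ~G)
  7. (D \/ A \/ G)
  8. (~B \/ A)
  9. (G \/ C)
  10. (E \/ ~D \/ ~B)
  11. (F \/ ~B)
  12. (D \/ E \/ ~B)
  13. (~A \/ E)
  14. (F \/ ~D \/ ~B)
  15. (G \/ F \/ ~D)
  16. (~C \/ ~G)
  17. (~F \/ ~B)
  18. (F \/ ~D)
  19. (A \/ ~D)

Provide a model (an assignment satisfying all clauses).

Set A = True and propagate.
  then E is forced to True.
Branch on B: take B = False.
  then G is forced to False.
  then C is forced to True.
Branch on D: take D = True.
  then F is forced to True.

A = T, B = F, C = T, D = T, E = T, F = T, G = F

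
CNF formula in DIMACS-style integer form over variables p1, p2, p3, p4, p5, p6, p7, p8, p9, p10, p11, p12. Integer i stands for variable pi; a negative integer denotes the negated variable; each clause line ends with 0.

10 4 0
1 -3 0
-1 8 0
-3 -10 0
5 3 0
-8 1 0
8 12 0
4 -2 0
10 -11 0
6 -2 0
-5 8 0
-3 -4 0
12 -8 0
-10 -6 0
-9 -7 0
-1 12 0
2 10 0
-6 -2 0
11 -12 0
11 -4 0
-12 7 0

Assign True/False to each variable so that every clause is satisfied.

p1=1, p2=0, p3=0, p4=1, p5=1, p6=0, p7=1, p8=1, p9=0, p10=1, p11=1, p12=1

Check each clause:
  1. (p10 \/ p4) — p10 is true.
  2. (~p3 \/ p1) — p1 is true.
  3. (~p1 \/ p8) — p8 is true.
  4. (~p10 \/ ~p3) — ~p3 is true.
  5. (p3 \/ p5) — p5 is true.
  6. (~p8 \/ p1) — p1 is true.
  7. (p8 \/ p12) — p8 is true.
  8. (~p2 \/ p4) — p4 is true.
  9. (~p11 \/ p10) — p10 is true.
  10. (p6 \/ ~p2) — ~p2 is true.
  11. (~p5 \/ p8) — p8 is true.
  12. (~p3 \/ ~p4) — ~p3 is true.
  13. (~p8 \/ p12) — p12 is true.
  14. (~p6 \/ ~p10) — ~p6 is true.
  15. (~p7 \/ ~p9) — ~p9 is true.
  16. (~p1 \/ p12) — p12 is true.
  17. (p2 \/ p10) — p10 is true.
  18. (~p2 \/ ~p6) — ~p6 is true.
  19. (~p12 \/ p11) — p11 is true.
  20. (p11 \/ ~p4) — p11 is true.
  21. (~p12 \/ p7) — p7 is true.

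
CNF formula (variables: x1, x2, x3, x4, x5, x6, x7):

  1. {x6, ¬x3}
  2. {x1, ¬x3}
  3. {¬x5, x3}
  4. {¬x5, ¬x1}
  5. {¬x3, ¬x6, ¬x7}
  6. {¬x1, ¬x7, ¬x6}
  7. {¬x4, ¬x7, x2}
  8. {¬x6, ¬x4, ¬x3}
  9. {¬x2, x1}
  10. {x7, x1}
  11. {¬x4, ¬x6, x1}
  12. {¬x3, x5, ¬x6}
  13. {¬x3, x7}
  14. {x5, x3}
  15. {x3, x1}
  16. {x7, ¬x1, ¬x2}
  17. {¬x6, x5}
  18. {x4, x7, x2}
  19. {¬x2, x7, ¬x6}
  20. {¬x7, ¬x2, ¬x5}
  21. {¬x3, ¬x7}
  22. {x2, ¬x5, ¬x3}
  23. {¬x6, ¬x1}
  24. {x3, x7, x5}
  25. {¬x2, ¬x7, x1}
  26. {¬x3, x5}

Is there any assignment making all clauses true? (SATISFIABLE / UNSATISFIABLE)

UNSATISFIABLE

x3 = True:
  propagation gives x6=True, x1=True; an empty clause results — contradiction.
x3 = False:
  propagation gives x5=False; an empty clause results — contradiction.
Every branch closes, so no satisfying assignment exists.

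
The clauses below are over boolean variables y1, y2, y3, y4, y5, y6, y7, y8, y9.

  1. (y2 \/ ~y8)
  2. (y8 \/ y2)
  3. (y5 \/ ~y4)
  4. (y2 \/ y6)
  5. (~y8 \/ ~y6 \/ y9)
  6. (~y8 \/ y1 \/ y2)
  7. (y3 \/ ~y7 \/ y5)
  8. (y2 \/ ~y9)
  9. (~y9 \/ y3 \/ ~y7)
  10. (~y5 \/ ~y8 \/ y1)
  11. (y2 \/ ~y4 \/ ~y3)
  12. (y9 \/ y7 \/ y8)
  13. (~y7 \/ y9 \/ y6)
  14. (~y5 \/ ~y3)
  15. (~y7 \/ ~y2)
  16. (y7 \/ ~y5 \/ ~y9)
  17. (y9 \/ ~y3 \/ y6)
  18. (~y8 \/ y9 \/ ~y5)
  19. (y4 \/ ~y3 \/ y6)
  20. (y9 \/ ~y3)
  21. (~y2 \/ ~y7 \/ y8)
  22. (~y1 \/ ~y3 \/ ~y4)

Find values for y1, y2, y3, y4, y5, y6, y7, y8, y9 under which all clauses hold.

Set y1 = False and propagate.
Branch on y2: take y2 = True.
  then y7 is forced to False.
For the remaining variables, y3 = False, y4 = False, y5 = False, y6 = True, y8 = False, y9 = True works.

y1=F, y2=T, y3=F, y4=F, y5=F, y6=T, y7=F, y8=F, y9=T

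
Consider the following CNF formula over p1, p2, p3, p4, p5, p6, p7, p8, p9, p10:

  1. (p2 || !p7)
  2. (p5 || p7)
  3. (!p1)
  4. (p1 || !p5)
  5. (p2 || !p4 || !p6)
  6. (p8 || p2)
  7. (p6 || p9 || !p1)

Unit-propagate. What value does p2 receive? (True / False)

Unit clause (!p1) sets p1 = False.
From (p1 || !p5) and p1 = False: p5 = False.
(p7 || p5): since p5 = False, the clause reduces to (p7). p7 = True.
(p2 || !p7) with p7 = True leaves only p2, so p2 = True.

True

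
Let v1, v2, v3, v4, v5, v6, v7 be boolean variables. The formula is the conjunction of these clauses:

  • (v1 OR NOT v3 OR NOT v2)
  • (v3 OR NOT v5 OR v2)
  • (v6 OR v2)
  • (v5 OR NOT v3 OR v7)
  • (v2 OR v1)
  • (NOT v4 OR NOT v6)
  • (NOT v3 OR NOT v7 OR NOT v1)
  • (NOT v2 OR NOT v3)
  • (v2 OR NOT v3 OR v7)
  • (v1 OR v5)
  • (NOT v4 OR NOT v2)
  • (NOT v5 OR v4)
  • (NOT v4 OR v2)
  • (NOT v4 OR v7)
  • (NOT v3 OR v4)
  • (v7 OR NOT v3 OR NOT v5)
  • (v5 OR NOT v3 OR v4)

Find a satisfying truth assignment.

v1 = T, v2 = T, v3 = F, v4 = F, v5 = F, v6 = T, v7 = T

Check each clause:
  1. (v1 OR NOT v2 OR NOT v3) — v1 is true.
  2. (v2 OR v3 OR NOT v5) — v2 is true.
  3. (v2 OR v6) — v2 is true.
  4. (NOT v3 OR v5 OR v7) — NOT v3 is true.
  5. (v1 OR v2) — v1 is true.
  6. (NOT v6 OR NOT v4) — NOT v4 is true.
  7. (NOT v7 OR NOT v1 OR NOT v3) — NOT v3 is true.
  8. (NOT v3 OR NOT v2) — NOT v3 is true.
  9. (v7 OR v2 OR NOT v3) — v2 is true.
  10. (v5 OR v1) — v1 is true.
  11. (NOT v4 OR NOT v2) — NOT v4 is true.
  12. (NOT v5 OR v4) — NOT v5 is true.
  13. (v2 OR NOT v4) — v2 is true.
  14. (NOT v4 OR v7) — NOT v4 is true.
  15. (NOT v3 OR v4) — NOT v3 is true.
  16. (NOT v3 OR NOT v5 OR v7) — NOT v5 is true.
  17. (NOT v3 OR v5 OR v4) — NOT v3 is true.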